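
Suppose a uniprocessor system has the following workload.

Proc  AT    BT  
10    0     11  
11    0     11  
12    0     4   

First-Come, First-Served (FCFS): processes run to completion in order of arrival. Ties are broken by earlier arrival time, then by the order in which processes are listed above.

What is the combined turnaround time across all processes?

59

Gantt: | 10 0-11 | 11 11-22 | 12 22-26 |
Completion: 10=11  11=22  12=26
Turnaround = completion − arrival: 10=11, 11=22, 12=26
Total turnaround = 11 + 22 + 26 = 59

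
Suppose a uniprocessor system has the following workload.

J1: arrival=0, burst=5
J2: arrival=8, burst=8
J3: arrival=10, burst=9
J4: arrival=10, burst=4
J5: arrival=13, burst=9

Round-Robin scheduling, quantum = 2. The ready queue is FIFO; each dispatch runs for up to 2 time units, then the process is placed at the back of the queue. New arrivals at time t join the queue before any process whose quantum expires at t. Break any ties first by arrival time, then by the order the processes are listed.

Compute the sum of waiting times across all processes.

Timeline: | J1 0-5 | idle 5-8 | J2 8-10 | J3 10-12 | J4 12-14 | J2 14-16 | J3 16-18 | J5 18-20 | J4 20-22 | J2 22-24 | J3 24-26 | J5 26-28 | J2 28-30 | J3 30-32 | J5 32-34 | J3 34-35 | J5 35-38 |
Completion: J1=5  J2=30  J3=35  J4=22  J5=38
Turnaround (C−A): J1=5  J2=22  J3=25  J4=12  J5=25
Waiting = turnaround − burst: J1=0, J2=14, J3=16, J4=8, J5=16
Total waiting = 0 + 14 + 16 + 8 + 16 = 54

54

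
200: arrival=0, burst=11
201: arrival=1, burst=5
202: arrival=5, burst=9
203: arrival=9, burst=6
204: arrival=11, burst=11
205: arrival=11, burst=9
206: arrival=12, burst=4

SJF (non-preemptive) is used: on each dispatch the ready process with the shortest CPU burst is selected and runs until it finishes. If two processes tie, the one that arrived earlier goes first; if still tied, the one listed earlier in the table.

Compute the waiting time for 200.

Schedule: | 200 0-11 | 201 11-16 | 206 16-20 | 203 20-26 | 202 26-35 | 205 35-44 | 204 44-55 |
Completion: 200=11  201=16  202=35  203=26  204=55  205=44  206=20
Waiting(200) = turnaround − burst = 11 − 11 = 0

0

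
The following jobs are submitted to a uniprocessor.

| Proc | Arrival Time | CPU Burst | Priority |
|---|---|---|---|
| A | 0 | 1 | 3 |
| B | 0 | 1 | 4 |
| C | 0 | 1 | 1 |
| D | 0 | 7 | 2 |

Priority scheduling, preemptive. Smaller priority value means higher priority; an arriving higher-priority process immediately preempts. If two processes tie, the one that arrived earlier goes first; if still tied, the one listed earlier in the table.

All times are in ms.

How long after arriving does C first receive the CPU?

Schedule: | C 0-1 | D 1-8 | A 8-9 | B 9-10 |
Completion: A=9  B=10  C=1  D=8
Turnaround (C−A): A=9  B=10  C=1  D=8
Response(C) = first start − arrival = 0 − 0 = 0

0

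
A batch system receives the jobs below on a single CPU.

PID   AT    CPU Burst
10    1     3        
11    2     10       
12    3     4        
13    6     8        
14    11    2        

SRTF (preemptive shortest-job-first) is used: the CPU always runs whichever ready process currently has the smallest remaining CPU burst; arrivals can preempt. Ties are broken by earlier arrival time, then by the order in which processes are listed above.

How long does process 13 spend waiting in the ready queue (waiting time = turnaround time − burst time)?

Timeline: | idle 0-1 | 10 1-4 | 12 4-8 | 13 8-11 | 14 11-13 | 13 13-18 | 11 18-28 |
Completion: 10=4  11=28  12=8  13=18  14=13
Turnaround (C−A): 10=3  11=26  12=5  13=12  14=2
Waiting(13) = turnaround − burst = 12 − 8 = 4

4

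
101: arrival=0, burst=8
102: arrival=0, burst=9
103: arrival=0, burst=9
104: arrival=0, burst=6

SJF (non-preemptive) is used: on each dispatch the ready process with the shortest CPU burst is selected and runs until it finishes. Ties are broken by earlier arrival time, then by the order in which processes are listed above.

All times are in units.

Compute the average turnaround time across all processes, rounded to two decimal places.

18.75

Timeline: | 104 0-6 | 101 6-14 | 102 14-23 | 103 23-32 |
Completion: 101=14  102=23  103=32  104=6
Turnaround (C−A): 101=14  102=23  103=32  104=6
Turnaround times: 101=14, 102=23, 103=32, 104=6
Average turnaround = (14+23+32+6) / 4 = 75/4 = 18.75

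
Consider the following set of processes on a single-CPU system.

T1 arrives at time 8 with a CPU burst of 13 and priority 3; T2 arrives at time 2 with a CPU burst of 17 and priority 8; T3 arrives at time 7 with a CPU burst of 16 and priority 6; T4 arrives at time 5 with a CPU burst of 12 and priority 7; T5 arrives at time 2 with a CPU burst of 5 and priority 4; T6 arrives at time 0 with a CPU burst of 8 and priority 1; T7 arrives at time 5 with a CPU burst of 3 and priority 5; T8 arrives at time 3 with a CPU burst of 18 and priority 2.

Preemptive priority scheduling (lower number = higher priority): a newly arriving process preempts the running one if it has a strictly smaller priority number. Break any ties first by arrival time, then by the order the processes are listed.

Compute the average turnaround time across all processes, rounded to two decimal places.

Timeline: | T6 0-8 | T8 8-26 | T1 26-39 | T5 39-44 | T7 44-47 | T3 47-63 | T4 63-75 | T2 75-92 |
Completion: T1=39  T2=92  T3=63  T4=75  T5=44  T6=8  T7=47  T8=26
Turnaround times: T1=31, T2=90, T3=56, T4=70, T5=42, T6=8, T7=42, T8=23
Average turnaround = (31+90+56+70+42+8+42+23) / 8 = 362/8 = 45.25

45.25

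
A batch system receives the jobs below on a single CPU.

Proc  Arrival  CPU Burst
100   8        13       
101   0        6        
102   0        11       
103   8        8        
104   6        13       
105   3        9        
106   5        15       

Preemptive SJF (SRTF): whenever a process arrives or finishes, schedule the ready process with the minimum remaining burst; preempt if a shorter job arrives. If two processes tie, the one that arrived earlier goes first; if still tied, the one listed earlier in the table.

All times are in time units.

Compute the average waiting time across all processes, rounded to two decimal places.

Timeline: | 101 0-6 | 105 6-15 | 103 15-23 | 102 23-34 | 104 34-47 | 100 47-60 | 106 60-75 |
Completion: 100=60  101=6  102=34  103=23  104=47  105=15  106=75
Waiting times: 100=39, 101=0, 102=23, 103=7, 104=28, 105=3, 106=55
Average waiting = (39+0+23+7+28+3+55) / 7 = 155/7 = 22.14

22.14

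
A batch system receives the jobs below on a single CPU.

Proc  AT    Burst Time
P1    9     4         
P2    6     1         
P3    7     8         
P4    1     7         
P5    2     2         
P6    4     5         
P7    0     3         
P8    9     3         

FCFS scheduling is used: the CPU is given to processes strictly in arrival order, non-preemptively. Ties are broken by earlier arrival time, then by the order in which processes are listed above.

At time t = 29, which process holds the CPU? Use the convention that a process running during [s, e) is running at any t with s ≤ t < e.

Gantt: | P7 0-3 | P4 3-10 | P5 10-12 | P6 12-17 | P2 17-18 | P3 18-26 | P1 26-30 | P8 30-33 |
Completion: P1=30  P2=18  P3=26  P4=10  P5=12  P6=17  P7=3  P8=33
Turnaround (C−A): P1=21  P2=12  P3=19  P4=9  P5=10  P6=13  P7=3  P8=24

P1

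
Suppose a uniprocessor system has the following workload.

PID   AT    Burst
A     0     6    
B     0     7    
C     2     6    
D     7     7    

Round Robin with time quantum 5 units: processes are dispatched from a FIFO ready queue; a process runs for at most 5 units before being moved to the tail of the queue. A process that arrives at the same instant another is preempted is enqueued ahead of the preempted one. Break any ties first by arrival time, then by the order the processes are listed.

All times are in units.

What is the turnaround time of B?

Timeline: | A 0-5 | B 5-10 | C 10-15 | A 15-16 | D 16-21 | B 21-23 | C 23-24 | D 24-26 |
Completion: A=16  B=23  C=24  D=26
Turnaround (C−A): A=16  B=23  C=22  D=19
Turnaround(B) = completion − arrival = 23 − 0 = 23

23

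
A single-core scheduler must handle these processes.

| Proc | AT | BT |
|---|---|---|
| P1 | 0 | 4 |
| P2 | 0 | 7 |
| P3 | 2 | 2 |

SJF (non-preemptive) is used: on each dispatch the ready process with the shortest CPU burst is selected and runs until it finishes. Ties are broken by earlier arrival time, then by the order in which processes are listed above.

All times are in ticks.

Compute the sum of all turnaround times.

Schedule: | P1 0-4 | P3 4-6 | P2 6-13 |
Completion: P1=4  P2=13  P3=6
Turnaround (C−A): P1=4  P2=13  P3=4
Turnaround = completion − arrival: P1=4, P2=13, P3=4
Total turnaround = 4 + 13 + 4 = 21

21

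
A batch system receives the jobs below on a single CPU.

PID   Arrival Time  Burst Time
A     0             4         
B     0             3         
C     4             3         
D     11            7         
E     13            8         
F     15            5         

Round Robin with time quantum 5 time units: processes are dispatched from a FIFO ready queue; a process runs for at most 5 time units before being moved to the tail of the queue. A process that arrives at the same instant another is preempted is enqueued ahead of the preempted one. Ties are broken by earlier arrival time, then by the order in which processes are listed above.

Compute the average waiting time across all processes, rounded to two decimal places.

Schedule: | A 0-4 | B 4-7 | C 7-10 | idle 10-11 | D 11-16 | E 16-21 | F 21-26 | D 26-28 | E 28-31 |
Completion: A=4  B=7  C=10  D=28  E=31  F=26
Turnaround (C−A): A=4  B=7  C=6  D=17  E=18  F=11
Waiting times: A=0, B=4, C=3, D=10, E=10, F=6
Average waiting = (0+4+3+10+10+6) / 6 = 33/6 = 5.50

5.50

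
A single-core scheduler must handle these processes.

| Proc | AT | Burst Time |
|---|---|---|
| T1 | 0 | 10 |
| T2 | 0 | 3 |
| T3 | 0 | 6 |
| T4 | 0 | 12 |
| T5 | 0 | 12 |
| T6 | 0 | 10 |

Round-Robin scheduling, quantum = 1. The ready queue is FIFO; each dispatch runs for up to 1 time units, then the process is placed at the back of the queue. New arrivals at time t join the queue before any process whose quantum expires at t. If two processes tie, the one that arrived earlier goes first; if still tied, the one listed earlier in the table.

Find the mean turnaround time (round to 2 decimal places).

40.67

Timeline: | T1 0-1 | T2 1-2 | T3 2-3 | T4 3-4 | T5 4-5 | T6 5-6 | T1 6-7 | T2 7-8 | T3 8-9 | T4 9-10 | T5 10-11 | T6 11-12 | T1 12-13 | T2 13-14 | T3 14-15 | T4 15-16 | T5 16-17 | T6 17-18 | T1 18-19 | T3 19-20 | T4 20-21 | T5 21-22 | T6 22-23 | T1 23-24 | T3 24-25 | T4 25-26 | T5 26-27 | T6 27-28 | T1 28-29 | T3 29-30 | T4 30-31 | T5 31-32 | T6 32-33 | T1 33-34 | T4 34-35 | T5 35-36 | T6 36-37 | T1 37-38 | T4 38-39 | T5 39-40 | T6 40-41 | T1 41-42 | T4 42-43 | T5 43-44 | T6 44-45 | T1 45-46 | T4 46-47 | T5 47-48 | T6 48-49 | T4 49-50 | T5 50-51 | T4 51-52 | T5 52-53 |
Completion: T1=46  T2=14  T3=30  T4=52  T5=53  T6=49
Turnaround times: T1=46, T2=14, T3=30, T4=52, T5=53, T6=49
Average turnaround = (46+14+30+52+53+49) / 6 = 244/6 = 40.67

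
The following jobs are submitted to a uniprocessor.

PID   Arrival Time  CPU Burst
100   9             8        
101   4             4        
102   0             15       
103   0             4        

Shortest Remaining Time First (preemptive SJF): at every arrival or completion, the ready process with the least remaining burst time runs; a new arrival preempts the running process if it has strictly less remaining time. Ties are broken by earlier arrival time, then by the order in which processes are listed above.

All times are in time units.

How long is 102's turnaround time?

Schedule: | 103 0-4 | 101 4-8 | 102 8-9 | 100 9-17 | 102 17-31 |
Completion: 100=17  101=8  102=31  103=4
Turnaround (C−A): 100=8  101=4  102=31  103=4
Turnaround(102) = completion − arrival = 31 − 0 = 31

31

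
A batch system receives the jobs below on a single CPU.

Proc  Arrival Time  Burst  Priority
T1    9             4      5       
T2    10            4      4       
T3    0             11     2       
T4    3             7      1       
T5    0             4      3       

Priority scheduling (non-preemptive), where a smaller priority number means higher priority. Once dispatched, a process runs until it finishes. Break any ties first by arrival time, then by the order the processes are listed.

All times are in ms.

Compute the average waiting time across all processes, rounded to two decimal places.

Gantt: | T3 0-11 | T4 11-18 | T5 18-22 | T2 22-26 | T1 26-30 |
Completion: T1=30  T2=26  T3=11  T4=18  T5=22
Turnaround (C−A): T1=21  T2=16  T3=11  T4=15  T5=22
Waiting times: T1=17, T2=12, T3=0, T4=8, T5=18
Average waiting = (17+12+0+8+18) / 5 = 55/5 = 11.00

11.00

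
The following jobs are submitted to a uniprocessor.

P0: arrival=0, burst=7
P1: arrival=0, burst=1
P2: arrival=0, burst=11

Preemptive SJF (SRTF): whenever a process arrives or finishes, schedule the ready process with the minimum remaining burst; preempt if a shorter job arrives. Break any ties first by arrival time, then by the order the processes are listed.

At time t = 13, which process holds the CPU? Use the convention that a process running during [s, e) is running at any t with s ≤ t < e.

P2

Schedule: | P1 0-1 | P0 1-8 | P2 8-19 |
Completion: P0=8  P1=1  P2=19
Turnaround (C−A): P0=8  P1=1  P2=19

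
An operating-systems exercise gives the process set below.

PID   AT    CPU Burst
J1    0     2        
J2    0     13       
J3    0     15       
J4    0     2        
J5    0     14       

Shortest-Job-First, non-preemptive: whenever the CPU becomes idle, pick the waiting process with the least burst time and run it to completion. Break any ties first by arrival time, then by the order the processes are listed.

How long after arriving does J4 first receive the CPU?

2

Gantt: | J1 0-2 | J4 2-4 | J2 4-17 | J5 17-31 | J3 31-46 |
Completion: J1=2  J2=17  J3=46  J4=4  J5=31
Turnaround (C−A): J1=2  J2=17  J3=46  J4=4  J5=31
Response(J4) = first start − arrival = 2 − 0 = 2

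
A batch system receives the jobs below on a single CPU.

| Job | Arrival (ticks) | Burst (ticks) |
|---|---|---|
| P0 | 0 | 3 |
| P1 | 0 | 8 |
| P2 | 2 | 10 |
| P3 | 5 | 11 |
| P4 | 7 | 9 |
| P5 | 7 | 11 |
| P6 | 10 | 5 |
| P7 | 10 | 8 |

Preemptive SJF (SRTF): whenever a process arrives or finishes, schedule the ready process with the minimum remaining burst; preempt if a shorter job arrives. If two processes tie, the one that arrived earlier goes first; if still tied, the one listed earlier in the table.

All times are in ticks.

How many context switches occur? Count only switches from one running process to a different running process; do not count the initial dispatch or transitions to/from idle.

Timeline: | P0 0-3 | P1 3-11 | P6 11-16 | P7 16-24 | P4 24-33 | P2 33-43 | P3 43-54 | P5 54-65 |
Completion: P0=3  P1=11  P2=43  P3=54  P4=33  P5=65  P6=16  P7=24

7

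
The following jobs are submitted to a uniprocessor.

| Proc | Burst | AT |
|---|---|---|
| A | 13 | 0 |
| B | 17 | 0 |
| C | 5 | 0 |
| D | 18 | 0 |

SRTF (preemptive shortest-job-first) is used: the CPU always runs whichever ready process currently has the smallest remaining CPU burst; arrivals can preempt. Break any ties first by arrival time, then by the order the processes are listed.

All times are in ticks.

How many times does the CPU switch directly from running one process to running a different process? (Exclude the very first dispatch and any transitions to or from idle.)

Schedule: | C 0-5 | A 5-18 | B 18-35 | D 35-53 |
Completion: A=18  B=35  C=5  D=53
Turnaround (C−A): A=18  B=35  C=5  D=53

3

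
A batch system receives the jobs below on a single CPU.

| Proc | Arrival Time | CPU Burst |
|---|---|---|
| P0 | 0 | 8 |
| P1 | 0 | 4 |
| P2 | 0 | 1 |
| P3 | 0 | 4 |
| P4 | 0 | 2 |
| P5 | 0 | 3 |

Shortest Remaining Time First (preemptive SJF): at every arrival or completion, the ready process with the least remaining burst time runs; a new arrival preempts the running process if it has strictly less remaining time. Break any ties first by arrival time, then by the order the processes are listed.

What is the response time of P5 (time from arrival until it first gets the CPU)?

Timeline: | P2 0-1 | P4 1-3 | P5 3-6 | P1 6-10 | P3 10-14 | P0 14-22 |
Completion: P0=22  P1=10  P2=1  P3=14  P4=3  P5=6
Turnaround (C−A): P0=22  P1=10  P2=1  P3=14  P4=3  P5=6
Response(P5) = first start − arrival = 3 − 0 = 3

3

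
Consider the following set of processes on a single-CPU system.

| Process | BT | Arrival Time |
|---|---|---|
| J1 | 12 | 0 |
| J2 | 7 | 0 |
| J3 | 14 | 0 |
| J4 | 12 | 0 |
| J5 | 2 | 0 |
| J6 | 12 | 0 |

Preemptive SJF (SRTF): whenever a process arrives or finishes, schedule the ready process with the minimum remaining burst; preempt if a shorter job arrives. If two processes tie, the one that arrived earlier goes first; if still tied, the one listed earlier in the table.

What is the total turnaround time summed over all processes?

Gantt: | J5 0-2 | J2 2-9 | J1 9-21 | J4 21-33 | J6 33-45 | J3 45-59 |
Completion: J1=21  J2=9  J3=59  J4=33  J5=2  J6=45
Turnaround = completion − arrival: J1=21, J2=9, J3=59, J4=33, J5=2, J6=45
Total turnaround = 21 + 9 + 59 + 33 + 2 + 45 = 169

169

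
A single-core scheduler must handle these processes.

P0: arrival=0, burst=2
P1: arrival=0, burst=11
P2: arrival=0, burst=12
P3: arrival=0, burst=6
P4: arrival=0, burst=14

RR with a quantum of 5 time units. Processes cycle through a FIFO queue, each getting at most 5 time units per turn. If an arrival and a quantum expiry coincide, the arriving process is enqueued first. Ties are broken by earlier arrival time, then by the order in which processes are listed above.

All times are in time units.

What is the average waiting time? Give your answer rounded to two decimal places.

23.00

Gantt: | P0 0-2 | P1 2-7 | P2 7-12 | P3 12-17 | P4 17-22 | P1 22-27 | P2 27-32 | P3 32-33 | P4 33-38 | P1 38-39 | P2 39-41 | P4 41-45 |
Completion: P0=2  P1=39  P2=41  P3=33  P4=45
Waiting times: P0=0, P1=28, P2=29, P3=27, P4=31
Average waiting = (0+28+29+27+31) / 5 = 115/5 = 23.00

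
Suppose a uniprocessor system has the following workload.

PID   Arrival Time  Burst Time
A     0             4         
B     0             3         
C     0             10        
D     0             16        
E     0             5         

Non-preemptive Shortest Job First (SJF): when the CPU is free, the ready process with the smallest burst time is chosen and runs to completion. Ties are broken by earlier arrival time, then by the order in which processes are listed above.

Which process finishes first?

B

Gantt: | B 0-3 | A 3-7 | E 7-12 | C 12-22 | D 22-38 |
Completion: A=7  B=3  C=22  D=38  E=12
Turnaround (C−A): A=7  B=3  C=22  D=38  E=12
Finish order: B → A → E → C → D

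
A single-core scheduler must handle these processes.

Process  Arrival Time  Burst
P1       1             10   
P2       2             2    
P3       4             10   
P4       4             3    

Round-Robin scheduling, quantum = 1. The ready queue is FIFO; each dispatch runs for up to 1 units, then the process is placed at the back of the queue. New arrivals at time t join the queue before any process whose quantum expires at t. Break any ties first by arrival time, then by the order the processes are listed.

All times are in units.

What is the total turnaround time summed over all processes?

Timeline: | idle 0-1 | P1 1-2 | P2 2-3 | P1 3-4 | P2 4-5 | P3 5-6 | P4 6-7 | P1 7-8 | P3 8-9 | P4 9-10 | P1 10-11 | P3 11-12 | P4 12-13 | P1 13-14 | P3 14-15 | P1 15-16 | P3 16-17 | P1 17-18 | P3 18-19 | P1 19-20 | P3 20-21 | P1 21-22 | P3 22-23 | P1 23-24 | P3 24-26 |
Completion: P1=24  P2=5  P3=26  P4=13
Turnaround = completion − arrival: P1=23, P2=3, P3=22, P4=9
Total turnaround = 23 + 3 + 22 + 9 = 57

57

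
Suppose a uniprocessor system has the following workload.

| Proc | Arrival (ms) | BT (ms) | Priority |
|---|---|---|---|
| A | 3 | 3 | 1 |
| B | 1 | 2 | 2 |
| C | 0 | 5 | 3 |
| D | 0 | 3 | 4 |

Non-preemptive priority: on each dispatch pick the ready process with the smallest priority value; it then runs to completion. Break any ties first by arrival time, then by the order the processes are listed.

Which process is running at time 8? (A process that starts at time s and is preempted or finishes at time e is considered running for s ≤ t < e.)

Timeline: | C 0-5 | A 5-8 | B 8-10 | D 10-13 |
Completion: A=8  B=10  C=5  D=13

B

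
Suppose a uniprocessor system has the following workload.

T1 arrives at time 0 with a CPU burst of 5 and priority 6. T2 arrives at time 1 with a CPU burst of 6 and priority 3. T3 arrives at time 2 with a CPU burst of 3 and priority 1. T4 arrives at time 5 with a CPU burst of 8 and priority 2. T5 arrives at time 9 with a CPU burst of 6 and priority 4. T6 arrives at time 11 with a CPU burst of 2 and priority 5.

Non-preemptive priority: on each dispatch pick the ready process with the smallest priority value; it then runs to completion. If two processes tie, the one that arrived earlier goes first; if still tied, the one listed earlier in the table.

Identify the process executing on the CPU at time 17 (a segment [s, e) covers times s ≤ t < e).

T2

Schedule: | T1 0-5 | T3 5-8 | T4 8-16 | T2 16-22 | T5 22-28 | T6 28-30 |
Completion: T1=5  T2=22  T3=8  T4=16  T5=28  T6=30
Turnaround (C−A): T1=5  T2=21  T3=6  T4=11  T5=19  T6=19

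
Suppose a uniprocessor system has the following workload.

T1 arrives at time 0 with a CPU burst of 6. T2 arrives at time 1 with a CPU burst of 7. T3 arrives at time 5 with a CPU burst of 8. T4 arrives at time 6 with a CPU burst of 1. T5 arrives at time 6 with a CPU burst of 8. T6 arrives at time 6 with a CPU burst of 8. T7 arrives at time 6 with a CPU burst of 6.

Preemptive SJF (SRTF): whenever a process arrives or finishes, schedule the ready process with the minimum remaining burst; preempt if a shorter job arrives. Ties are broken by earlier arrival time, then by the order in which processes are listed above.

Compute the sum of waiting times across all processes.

80

Gantt: | T1 0-6 | T4 6-7 | T7 7-13 | T2 13-20 | T3 20-28 | T5 28-36 | T6 36-44 |
Completion: T1=6  T2=20  T3=28  T4=7  T5=36  T6=44  T7=13
Turnaround (C−A): T1=6  T2=19  T3=23  T4=1  T5=30  T6=38  T7=7
Waiting = turnaround − burst: T1=0, T2=12, T3=15, T4=0, T5=22, T6=30, T7=1
Total waiting = 0 + 12 + 15 + 0 + 22 + 30 + 1 = 80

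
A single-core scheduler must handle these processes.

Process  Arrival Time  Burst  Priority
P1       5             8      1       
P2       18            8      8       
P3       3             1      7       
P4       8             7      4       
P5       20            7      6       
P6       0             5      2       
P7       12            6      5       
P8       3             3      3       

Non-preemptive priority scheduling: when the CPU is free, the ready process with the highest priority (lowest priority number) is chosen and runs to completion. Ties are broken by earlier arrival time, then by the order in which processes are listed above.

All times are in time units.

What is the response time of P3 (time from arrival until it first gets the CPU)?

Gantt: | P6 0-5 | P1 5-13 | P8 13-16 | P4 16-23 | P7 23-29 | P5 29-36 | P3 36-37 | P2 37-45 |
Completion: P1=13  P2=45  P3=37  P4=23  P5=36  P6=5  P7=29  P8=16
Turnaround (C−A): P1=8  P2=27  P3=34  P4=15  P5=16  P6=5  P7=17  P8=13
Response(P3) = first start − arrival = 36 − 3 = 33

33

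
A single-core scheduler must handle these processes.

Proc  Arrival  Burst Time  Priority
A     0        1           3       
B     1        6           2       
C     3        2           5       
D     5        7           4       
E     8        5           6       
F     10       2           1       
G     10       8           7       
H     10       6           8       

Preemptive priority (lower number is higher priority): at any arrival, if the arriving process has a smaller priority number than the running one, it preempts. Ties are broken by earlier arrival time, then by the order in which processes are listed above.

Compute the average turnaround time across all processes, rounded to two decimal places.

12.25

Gantt: | A 0-1 | B 1-7 | D 7-10 | F 10-12 | D 12-16 | C 16-18 | E 18-23 | G 23-31 | H 31-37 |
Completion: A=1  B=7  C=18  D=16  E=23  F=12  G=31  H=37
Turnaround (C−A): A=1  B=6  C=15  D=11  E=15  F=2  G=21  H=27
Turnaround times: A=1, B=6, C=15, D=11, E=15, F=2, G=21, H=27
Average turnaround = (1+6+15+11+15+2+21+27) / 8 = 98/8 = 12.25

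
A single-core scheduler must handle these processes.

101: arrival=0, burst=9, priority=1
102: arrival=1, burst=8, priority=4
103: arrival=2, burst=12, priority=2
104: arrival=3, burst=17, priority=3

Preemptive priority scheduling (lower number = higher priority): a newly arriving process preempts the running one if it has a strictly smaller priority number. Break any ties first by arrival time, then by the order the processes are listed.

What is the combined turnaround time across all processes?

Schedule: | 101 0-9 | 103 9-21 | 104 21-38 | 102 38-46 |
Completion: 101=9  102=46  103=21  104=38
Turnaround (C−A): 101=9  102=45  103=19  104=35
Turnaround = completion − arrival: 101=9, 102=45, 103=19, 104=35
Total turnaround = 9 + 45 + 19 + 35 = 108

108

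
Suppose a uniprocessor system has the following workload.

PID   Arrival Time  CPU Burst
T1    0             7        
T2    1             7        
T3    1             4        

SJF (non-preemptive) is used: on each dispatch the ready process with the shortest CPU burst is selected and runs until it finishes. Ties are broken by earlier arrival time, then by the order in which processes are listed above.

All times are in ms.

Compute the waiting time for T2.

Gantt: | T1 0-7 | T3 7-11 | T2 11-18 |
Completion: T1=7  T2=18  T3=11
Turnaround (C−A): T1=7  T2=17  T3=10
Waiting(T2) = turnaround − burst = 17 − 7 = 10

10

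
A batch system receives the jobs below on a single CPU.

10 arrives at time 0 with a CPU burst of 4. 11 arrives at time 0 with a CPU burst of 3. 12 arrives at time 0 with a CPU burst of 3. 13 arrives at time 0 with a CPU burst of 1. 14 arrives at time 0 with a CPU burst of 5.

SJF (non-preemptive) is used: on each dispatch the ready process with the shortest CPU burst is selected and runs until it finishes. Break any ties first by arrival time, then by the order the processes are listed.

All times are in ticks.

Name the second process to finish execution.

11

Gantt: | 13 0-1 | 11 1-4 | 12 4-7 | 10 7-11 | 14 11-16 |
Completion: 10=11  11=4  12=7  13=1  14=16
Finish order: 13 → 11 → 12 → 10 → 14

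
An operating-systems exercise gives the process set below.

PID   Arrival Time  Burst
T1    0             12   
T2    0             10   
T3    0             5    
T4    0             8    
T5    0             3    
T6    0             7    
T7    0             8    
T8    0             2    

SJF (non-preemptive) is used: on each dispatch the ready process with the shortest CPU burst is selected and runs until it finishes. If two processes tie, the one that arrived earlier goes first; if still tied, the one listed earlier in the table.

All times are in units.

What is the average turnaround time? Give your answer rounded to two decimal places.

23.75

Timeline: | T8 0-2 | T5 2-5 | T3 5-10 | T6 10-17 | T4 17-25 | T7 25-33 | T2 33-43 | T1 43-55 |
Completion: T1=55  T2=43  T3=10  T4=25  T5=5  T6=17  T7=33  T8=2
Turnaround (C−A): T1=55  T2=43  T3=10  T4=25  T5=5  T6=17  T7=33  T8=2
Turnaround times: T1=55, T2=43, T3=10, T4=25, T5=5, T6=17, T7=33, T8=2
Average turnaround = (55+43+10+25+5+17+33+2) / 8 = 190/8 = 23.75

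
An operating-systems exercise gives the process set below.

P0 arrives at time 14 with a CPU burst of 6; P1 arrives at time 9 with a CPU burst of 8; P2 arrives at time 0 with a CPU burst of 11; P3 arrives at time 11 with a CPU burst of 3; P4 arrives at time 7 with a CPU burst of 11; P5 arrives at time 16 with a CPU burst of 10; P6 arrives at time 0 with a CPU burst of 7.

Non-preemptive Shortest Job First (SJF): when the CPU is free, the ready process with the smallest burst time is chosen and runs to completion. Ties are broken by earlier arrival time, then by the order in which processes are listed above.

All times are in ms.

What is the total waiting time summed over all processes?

Schedule: | P6 0-7 | P2 7-18 | P3 18-21 | P0 21-27 | P1 27-35 | P5 35-45 | P4 45-56 |
Completion: P0=27  P1=35  P2=18  P3=21  P4=56  P5=45  P6=7
Turnaround (C−A): P0=13  P1=26  P2=18  P3=10  P4=49  P5=29  P6=7
Waiting = turnaround − burst: P0=7, P1=18, P2=7, P3=7, P4=38, P5=19, P6=0
Total waiting = 7 + 18 + 7 + 7 + 38 + 19 + 0 = 96

96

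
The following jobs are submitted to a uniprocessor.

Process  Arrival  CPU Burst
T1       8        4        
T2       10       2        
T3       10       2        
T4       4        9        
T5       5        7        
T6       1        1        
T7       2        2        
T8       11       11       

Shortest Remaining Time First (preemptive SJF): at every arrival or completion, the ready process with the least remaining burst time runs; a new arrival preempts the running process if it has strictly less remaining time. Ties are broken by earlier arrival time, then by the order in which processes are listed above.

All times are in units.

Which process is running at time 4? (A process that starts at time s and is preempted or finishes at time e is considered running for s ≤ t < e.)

Gantt: | idle 0-1 | T6 1-2 | T7 2-4 | T4 4-5 | T5 5-12 | T2 12-14 | T3 14-16 | T1 16-20 | T4 20-28 | T8 28-39 |
Completion: T1=20  T2=14  T3=16  T4=28  T5=12  T6=2  T7=4  T8=39

T4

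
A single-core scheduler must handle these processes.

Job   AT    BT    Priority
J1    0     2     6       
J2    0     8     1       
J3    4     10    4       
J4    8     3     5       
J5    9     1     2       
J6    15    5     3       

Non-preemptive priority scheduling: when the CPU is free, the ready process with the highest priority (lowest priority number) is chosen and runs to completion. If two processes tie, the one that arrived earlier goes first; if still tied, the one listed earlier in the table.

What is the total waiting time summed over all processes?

60

Timeline: | J2 0-8 | J3 8-18 | J5 18-19 | J6 19-24 | J4 24-27 | J1 27-29 |
Completion: J1=29  J2=8  J3=18  J4=27  J5=19  J6=24
Turnaround (C−A): J1=29  J2=8  J3=14  J4=19  J5=10  J6=9
Waiting = turnaround − burst: J1=27, J2=0, J3=4, J4=16, J5=9, J6=4
Total waiting = 27 + 0 + 4 + 16 + 9 + 4 = 60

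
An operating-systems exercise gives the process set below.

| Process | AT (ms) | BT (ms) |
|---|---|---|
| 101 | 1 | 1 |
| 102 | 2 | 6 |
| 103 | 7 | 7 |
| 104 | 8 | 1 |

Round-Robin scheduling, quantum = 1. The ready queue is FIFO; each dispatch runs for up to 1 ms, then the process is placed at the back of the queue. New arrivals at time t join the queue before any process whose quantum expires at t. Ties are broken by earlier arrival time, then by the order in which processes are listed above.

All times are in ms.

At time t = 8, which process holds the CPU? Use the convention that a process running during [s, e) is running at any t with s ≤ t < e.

102

Timeline: | idle 0-1 | 101 1-2 | 102 2-7 | 103 7-8 | 102 8-9 | 104 9-10 | 103 10-16 |
Completion: 101=2  102=9  103=16  104=10
Turnaround (C−A): 101=1  102=7  103=9  104=2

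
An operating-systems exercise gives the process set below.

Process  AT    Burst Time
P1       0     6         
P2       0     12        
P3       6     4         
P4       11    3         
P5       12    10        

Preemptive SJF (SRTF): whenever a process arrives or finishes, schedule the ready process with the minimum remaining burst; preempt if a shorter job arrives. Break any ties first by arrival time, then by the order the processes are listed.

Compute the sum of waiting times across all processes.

25

Gantt: | P1 0-6 | P3 6-10 | P2 10-11 | P4 11-14 | P5 14-24 | P2 24-35 |
Completion: P1=6  P2=35  P3=10  P4=14  P5=24
Turnaround (C−A): P1=6  P2=35  P3=4  P4=3  P5=12
Waiting = turnaround − burst: P1=0, P2=23, P3=0, P4=0, P5=2
Total waiting = 0 + 23 + 0 + 0 + 2 = 25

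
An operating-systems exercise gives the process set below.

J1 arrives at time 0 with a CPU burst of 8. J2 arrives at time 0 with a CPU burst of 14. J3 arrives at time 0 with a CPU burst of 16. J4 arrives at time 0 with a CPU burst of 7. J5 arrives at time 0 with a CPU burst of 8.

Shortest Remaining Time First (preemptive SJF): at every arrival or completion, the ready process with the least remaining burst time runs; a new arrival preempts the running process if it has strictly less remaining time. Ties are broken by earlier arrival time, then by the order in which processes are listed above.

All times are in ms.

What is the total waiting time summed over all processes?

Schedule: | J4 0-7 | J1 7-15 | J5 15-23 | J2 23-37 | J3 37-53 |
Completion: J1=15  J2=37  J3=53  J4=7  J5=23
Turnaround (C−A): J1=15  J2=37  J3=53  J4=7  J5=23
Waiting = turnaround − burst: J1=7, J2=23, J3=37, J4=0, J5=15
Total waiting = 7 + 23 + 37 + 0 + 15 = 82

82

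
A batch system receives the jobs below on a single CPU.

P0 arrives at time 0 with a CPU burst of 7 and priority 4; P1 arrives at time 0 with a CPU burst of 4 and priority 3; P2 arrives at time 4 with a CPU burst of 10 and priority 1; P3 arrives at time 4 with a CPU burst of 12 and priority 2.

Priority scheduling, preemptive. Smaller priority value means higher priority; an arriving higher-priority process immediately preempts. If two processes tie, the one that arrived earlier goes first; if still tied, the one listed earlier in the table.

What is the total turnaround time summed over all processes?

Timeline: | P1 0-4 | P2 4-14 | P3 14-26 | P0 26-33 |
Completion: P0=33  P1=4  P2=14  P3=26
Turnaround = completion − arrival: P0=33, P1=4, P2=10, P3=22
Total turnaround = 33 + 4 + 10 + 22 = 69

69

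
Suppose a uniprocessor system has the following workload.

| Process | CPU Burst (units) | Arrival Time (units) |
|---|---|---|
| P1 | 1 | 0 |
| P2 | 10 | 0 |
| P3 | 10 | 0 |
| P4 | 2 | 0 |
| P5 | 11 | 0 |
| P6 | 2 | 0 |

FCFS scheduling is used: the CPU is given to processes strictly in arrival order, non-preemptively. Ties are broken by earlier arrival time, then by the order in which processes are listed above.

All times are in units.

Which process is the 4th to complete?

Gantt: | P1 0-1 | P2 1-11 | P3 11-21 | P4 21-23 | P5 23-34 | P6 34-36 |
Completion: P1=1  P2=11  P3=21  P4=23  P5=34  P6=36
Turnaround (C−A): P1=1  P2=11  P3=21  P4=23  P5=34  P6=36
Finish order: P1 → P2 → P3 → P4 → P5 → P6

P4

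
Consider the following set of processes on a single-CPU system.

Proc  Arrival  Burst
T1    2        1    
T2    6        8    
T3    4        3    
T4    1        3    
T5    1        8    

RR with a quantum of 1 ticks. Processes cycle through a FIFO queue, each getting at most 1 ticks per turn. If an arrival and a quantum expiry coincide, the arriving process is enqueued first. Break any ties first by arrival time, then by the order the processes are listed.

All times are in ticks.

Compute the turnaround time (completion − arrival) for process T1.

2

Schedule: | idle 0-1 | T4 1-2 | T5 2-3 | T1 3-4 | T4 4-5 | T5 5-6 | T3 6-7 | T4 7-8 | T2 8-9 | T5 9-10 | T3 10-11 | T2 11-12 | T5 12-13 | T3 13-14 | T2 14-15 | T5 15-16 | T2 16-17 | T5 17-18 | T2 18-19 | T5 19-20 | T2 20-21 | T5 21-22 | T2 22-24 |
Completion: T1=4  T2=24  T3=14  T4=8  T5=22
Turnaround(T1) = completion − arrival = 4 − 2 = 2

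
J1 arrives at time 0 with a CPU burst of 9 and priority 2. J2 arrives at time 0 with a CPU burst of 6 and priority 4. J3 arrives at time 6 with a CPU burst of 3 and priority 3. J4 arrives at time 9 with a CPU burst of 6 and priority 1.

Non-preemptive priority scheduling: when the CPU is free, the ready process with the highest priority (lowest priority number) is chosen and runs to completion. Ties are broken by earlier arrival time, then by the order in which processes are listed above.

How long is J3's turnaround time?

12

Schedule: | J1 0-9 | J4 9-15 | J3 15-18 | J2 18-24 |
Completion: J1=9  J2=24  J3=18  J4=15
Turnaround (C−A): J1=9  J2=24  J3=12  J4=6
Turnaround(J3) = completion − arrival = 18 − 6 = 12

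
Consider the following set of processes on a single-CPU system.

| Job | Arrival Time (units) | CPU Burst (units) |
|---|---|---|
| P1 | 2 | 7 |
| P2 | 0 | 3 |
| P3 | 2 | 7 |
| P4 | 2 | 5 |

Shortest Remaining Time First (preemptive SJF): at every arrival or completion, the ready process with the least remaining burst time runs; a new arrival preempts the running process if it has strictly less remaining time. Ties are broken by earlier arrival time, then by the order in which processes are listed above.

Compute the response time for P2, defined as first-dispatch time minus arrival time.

Gantt: | P2 0-3 | P4 3-8 | P1 8-15 | P3 15-22 |
Completion: P1=15  P2=3  P3=22  P4=8
Response(P2) = first start − arrival = 0 − 0 = 0

0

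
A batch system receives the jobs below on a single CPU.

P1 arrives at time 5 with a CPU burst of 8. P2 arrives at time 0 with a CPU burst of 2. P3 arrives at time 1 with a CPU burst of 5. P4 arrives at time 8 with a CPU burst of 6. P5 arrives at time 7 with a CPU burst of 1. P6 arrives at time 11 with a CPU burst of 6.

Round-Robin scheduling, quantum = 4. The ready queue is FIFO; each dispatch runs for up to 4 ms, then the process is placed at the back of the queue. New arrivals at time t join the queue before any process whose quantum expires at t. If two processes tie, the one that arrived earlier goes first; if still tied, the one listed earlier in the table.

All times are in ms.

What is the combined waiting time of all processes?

Schedule: | P2 0-2 | P3 2-6 | P1 6-10 | P3 10-11 | P5 11-12 | P4 12-16 | P1 16-20 | P6 20-24 | P4 24-26 | P6 26-28 |
Completion: P1=20  P2=2  P3=11  P4=26  P5=12  P6=28
Turnaround (C−A): P1=15  P2=2  P3=10  P4=18  P5=5  P6=17
Waiting = turnaround − burst: P1=7, P2=0, P3=5, P4=12, P5=4, P6=11
Total waiting = 7 + 0 + 5 + 12 + 4 + 11 = 39

39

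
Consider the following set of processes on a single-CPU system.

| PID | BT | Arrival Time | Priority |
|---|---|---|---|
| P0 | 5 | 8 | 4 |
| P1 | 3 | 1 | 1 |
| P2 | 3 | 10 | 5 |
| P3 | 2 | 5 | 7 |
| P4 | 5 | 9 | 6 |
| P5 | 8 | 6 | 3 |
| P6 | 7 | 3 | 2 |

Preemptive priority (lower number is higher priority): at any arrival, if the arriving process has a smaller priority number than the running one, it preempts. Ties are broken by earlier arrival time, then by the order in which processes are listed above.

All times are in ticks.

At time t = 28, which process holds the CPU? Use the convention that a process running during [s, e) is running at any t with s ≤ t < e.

Schedule: | idle 0-1 | P1 1-4 | P6 4-11 | P5 11-19 | P0 19-24 | P2 24-27 | P4 27-32 | P3 32-34 |
Completion: P0=24  P1=4  P2=27  P3=34  P4=32  P5=19  P6=11
Turnaround (C−A): P0=16  P1=3  P2=17  P3=29  P4=23  P5=13  P6=8

P4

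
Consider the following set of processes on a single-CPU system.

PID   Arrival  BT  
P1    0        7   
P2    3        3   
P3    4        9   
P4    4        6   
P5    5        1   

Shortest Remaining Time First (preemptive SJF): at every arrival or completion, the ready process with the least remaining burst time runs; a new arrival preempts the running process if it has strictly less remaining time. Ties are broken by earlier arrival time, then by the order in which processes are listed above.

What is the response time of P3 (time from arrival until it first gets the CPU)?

13

Timeline: | P1 0-3 | P2 3-6 | P5 6-7 | P1 7-11 | P4 11-17 | P3 17-26 |
Completion: P1=11  P2=6  P3=26  P4=17  P5=7
Turnaround (C−A): P1=11  P2=3  P3=22  P4=13  P5=2
Response(P3) = first start − arrival = 17 − 4 = 13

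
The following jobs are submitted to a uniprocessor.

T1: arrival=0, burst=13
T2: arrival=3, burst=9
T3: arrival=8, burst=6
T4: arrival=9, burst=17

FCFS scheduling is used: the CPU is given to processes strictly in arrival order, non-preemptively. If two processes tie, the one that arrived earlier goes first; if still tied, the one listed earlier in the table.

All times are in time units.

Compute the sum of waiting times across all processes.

43

Gantt: | T1 0-13 | T2 13-22 | T3 22-28 | T4 28-45 |
Completion: T1=13  T2=22  T3=28  T4=45
Waiting = turnaround − burst: T1=0, T2=10, T3=14, T4=19
Total waiting = 0 + 10 + 14 + 19 = 43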